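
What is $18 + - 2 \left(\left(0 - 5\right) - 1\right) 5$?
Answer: $78$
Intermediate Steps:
$18 + - 2 \left(\left(0 - 5\right) - 1\right) 5 = 18 + - 2 \left(-5 - 1\right) 5 = 18 + \left(-2\right) \left(-6\right) 5 = 18 + 12 \cdot 5 = 18 + 60 = 78$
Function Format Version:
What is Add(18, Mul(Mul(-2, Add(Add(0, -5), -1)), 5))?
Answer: 78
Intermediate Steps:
Add(18, Mul(Mul(-2, Add(Add(0, -5), -1)), 5)) = Add(18, Mul(Mul(-2, Add(-5, -1)), 5)) = Add(18, Mul(Mul(-2, -6), 5)) = Add(18, Mul(12, 5)) = Add(18, 60) = 78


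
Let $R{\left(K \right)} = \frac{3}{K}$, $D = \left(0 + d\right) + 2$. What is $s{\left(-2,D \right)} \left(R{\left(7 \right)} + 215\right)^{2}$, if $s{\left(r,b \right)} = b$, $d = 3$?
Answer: $\frac{11370320}{49} \approx 2.3205 \cdot 10^{5}$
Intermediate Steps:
$D = 5$ ($D = \left(0 + 3\right) + 2 = 3 + 2 = 5$)
$s{\left(-2,D \right)} \left(R{\left(7 \right)} + 215\right)^{2} = 5 \left(\frac{3}{7} + 215\right)^{2} = 5 \left(\frac{1508}{7}\right)^{2} = 5 \cdot \frac{2274064}{49} = \frac{11370320}{49}$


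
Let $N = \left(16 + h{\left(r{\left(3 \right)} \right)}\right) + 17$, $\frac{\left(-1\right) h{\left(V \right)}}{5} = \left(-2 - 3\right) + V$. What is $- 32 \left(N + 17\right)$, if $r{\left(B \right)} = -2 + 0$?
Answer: $-2720$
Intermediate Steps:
$r{\left(B \right)} = -2$
$h{\left(V \right)} = 25 - 5 V$ ($h{\left(V \right)} = - 5 \left(\left(-2 - 3\right) + V\right) = - 5 \left(-5 + V\right) = 25 - 5 V$)
$N = 68$ ($N = \left(16 + \left(25 - -10\right)\right) + 17 = \left(16 + \left(25 + 10\right)\right) + 17 = \left(16 + 35\right) + 17 = 51 + 17 = 68$)
$- 32 \left(N + 17\right) = - 32 \left(68 + 17\right) = \left(-32\right) 85 = -2720$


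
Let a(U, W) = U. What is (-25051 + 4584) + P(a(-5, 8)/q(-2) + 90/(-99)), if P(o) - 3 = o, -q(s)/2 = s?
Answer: -900511/44 ≈ -20466.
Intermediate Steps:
q(s) = -2*s
P(o) = 3 + o
(-25051 + 4584) + P(a(-5, 8)/q(-2) + 90/(-99)) = (-25051 + 4584) + (3 + (-5/((-2*(-2))) + 90/(-99))) = -20467 + (3 + (-5/4 + 90*(-1/99))) = -20467 + (3 + (-5*¼ - 10/11)) = -20467 + (3 + (-5/4 - 10/11)) = -20467 + (3 - 95/44) = -20467 + 37/44 = -900511/44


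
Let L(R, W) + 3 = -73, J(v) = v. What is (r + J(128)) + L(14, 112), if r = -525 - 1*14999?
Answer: -15472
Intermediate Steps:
r = -15524 (r = -525 - 14999 = -15524)
L(R, W) = -76 (L(R, W) = -3 - 73 = -76)
(r + J(128)) + L(14, 112) = (-15524 + 128) - 76 = -15396 - 76 = -15472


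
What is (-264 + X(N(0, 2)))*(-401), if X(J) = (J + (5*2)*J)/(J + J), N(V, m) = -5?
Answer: 207317/2 ≈ 1.0366e+5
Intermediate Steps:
X(J) = 11/2 (X(J) = (J + 10*J)/((2*J)) = (11*J)*(1/(2*J)) = 11/2)
(-264 + X(N(0, 2)))*(-401) = (-264 + 11/2)*(-401) = -517/2*(-401) = 207317/2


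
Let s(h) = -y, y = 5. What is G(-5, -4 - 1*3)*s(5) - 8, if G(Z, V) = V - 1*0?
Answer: 27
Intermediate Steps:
G(Z, V) = V (G(Z, V) = V + 0 = V)
s(h) = -5 (s(h) = -1*5 = -5)
G(-5, -4 - 1*3)*s(5) - 8 = (-4 - 1*3)*(-5) - 8 = (-4 - 3)*(-5) - 8 = -7*(-5) - 8 = 35 - 8 = 27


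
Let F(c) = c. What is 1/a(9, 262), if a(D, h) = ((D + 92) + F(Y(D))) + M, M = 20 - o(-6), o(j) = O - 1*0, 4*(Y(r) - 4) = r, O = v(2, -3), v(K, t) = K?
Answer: 4/501 ≈ 0.0079840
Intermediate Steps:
O = 2
Y(r) = 4 + r/4
o(j) = 2 (o(j) = 2 - 1*0 = 2 + 0 = 2)
M = 18 (M = 20 - 1*2 = 20 - 2 = 18)
a(D, h) = 114 + 5*D/4 (a(D, h) = ((D + 92) + (4 + D/4)) + 18 = ((92 + D) + (4 + D/4)) + 18 = (96 + 5*D/4) + 18 = 114 + 5*D/4)
1/a(9, 262) = 1/(114 + (5/4)*9) = 1/(114 + 45/4) = 1/(501/4) = 4/501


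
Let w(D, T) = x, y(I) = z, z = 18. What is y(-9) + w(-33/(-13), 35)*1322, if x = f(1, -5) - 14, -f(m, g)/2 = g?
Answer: -5270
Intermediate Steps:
f(m, g) = -2*g
y(I) = 18
x = -4 (x = -2*(-5) - 14 = 10 - 14 = -4)
w(D, T) = -4
y(-9) + w(-33/(-13), 35)*1322 = 18 - 4*1322 = 18 - 5288 = -5270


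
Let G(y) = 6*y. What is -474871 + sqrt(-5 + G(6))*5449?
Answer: -474871 + 5449*sqrt(31) ≈ -4.4453e+5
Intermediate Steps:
-474871 + sqrt(-5 + G(6))*5449 = -474871 + sqrt(-5 + 6*6)*5449 = -474871 + sqrt(-5 + 36)*5449 = -474871 + sqrt(31)*5449 = -474871 + 5449*sqrt(31)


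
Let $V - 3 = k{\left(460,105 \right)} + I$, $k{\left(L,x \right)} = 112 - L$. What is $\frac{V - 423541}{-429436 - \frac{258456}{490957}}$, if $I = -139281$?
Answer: $\frac{276490780819}{210834868708} \approx 1.3114$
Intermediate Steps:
$V = -139626$ ($V = 3 + \left(\left(112 - 460\right) - 139281\right) = 3 - 139629 = -139626$)
$\frac{V - 423541}{-429436 - \frac{258456}{490957}} = \frac{-139626 - 423541}{-429436 - \frac{258456}{490957}} = - \frac{563167}{-429436 - \frac{258456}{490957}} = - \frac{563167}{- \frac{210834868708}{490957}} = \left(-563167\right) \left(- \frac{490957}{210834868708}\right) = \frac{276490780819}{210834868708}$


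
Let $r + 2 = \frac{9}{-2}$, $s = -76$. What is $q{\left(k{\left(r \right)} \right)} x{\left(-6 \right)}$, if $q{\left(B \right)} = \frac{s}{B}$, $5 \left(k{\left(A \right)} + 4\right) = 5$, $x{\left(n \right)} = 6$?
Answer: $152$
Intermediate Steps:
$r = - \frac{13}{2}$ ($r = -2 + \frac{9}{-2} = -2 + 9 \left(- \frac{1}{2}\right) = -2 - \frac{9}{2} = - \frac{13}{2} \approx -6.5$)
$k{\left(A \right)} = -3$ ($k{\left(A \right)} = -4 + \frac{1}{5} \cdot 5 = -4 + 1 = -3$)
$q{\left(B \right)} = - \frac{76}{B}$
$q{\left(k{\left(r \right)} \right)} x{\left(-6 \right)} = - \frac{76}{-3} \cdot 6 = \left(-76\right) \left(- \frac{1}{3}\right) 6 = \frac{76}{3} \cdot 6 = 152$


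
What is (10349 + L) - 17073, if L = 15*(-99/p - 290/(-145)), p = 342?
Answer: -254537/38 ≈ -6698.3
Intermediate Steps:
L = 975/38 (L = 15*(-99/342 - 290/(-145)) = 15*(-99*1/342 - 290*(-1/145)) = 15*(-11/38 + 2) = 15*(65/38) = 975/38 ≈ 25.658)
(10349 + L) - 17073 = (10349 + 975/38) - 17073 = 394237/38 - 17073 = -254537/38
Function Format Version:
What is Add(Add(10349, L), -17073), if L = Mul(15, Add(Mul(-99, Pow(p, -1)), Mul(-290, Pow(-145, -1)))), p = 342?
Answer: Rational(-254537, 38) ≈ -6698.3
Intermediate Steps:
L = Rational(975, 38) (L = Mul(15, Add(Mul(-99, Pow(342, -1)), Mul(-290, Pow(-145, -1)))) = Mul(15, Add(Mul(-99, Rational(1, 342)), Mul(-290, Rational(-1, 145)))) = Mul(15, Add(Rational(-11, 38), 2)) = Mul(15, Rational(65, 38)) = Rational(975, 38) ≈ 25.658)
Add(Add(10349, L), -17073) = Add(Add(10349, Rational(975, 38)), -17073) = Add(Rational(394237, 38), -17073) = Rational(-254537, 38)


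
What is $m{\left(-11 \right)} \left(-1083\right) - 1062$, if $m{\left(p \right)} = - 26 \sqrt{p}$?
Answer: $-1062 + 28158 i \sqrt{11} \approx -1062.0 + 93390.0 i$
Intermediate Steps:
$m{\left(-11 \right)} \left(-1083\right) - 1062 = - 26 \sqrt{-11} \left(-1083\right) - 1062 = - 26 i \sqrt{11} \left(-1083\right) - 1062 = 28158 i \sqrt{11} - 1062 = -1062 + 28158 i \sqrt{11}$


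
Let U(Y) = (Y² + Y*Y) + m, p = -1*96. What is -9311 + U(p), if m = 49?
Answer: 9170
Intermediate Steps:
p = -96
U(Y) = 49 + 2*Y² (U(Y) = (Y² + Y*Y) + 49 = (Y² + Y²) + 49 = 2*Y² + 49 = 49 + 2*Y²)
-9311 + U(p) = -9311 + (49 + 2*(-96)²) = -9311 + (49 + 2*9216) = -9311 + (49 + 18432) = -9311 + 18481 = 9170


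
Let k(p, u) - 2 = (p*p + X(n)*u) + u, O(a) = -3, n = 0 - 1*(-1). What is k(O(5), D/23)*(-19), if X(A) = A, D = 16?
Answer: -5415/23 ≈ -235.43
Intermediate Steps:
n = 1 (n = 0 + 1 = 1)
k(p, u) = 2 + p² + 2*u (k(p, u) = 2 + ((p*p + 1*u) + u) = 2 + ((p² + u) + u) = 2 + ((u + p²) + u) = 2 + (p² + 2*u) = 2 + p² + 2*u)
k(O(5), D/23)*(-19) = (2 + (-3)² + 2*(16/23))*(-19) = (2 + 9 + 2*(16*(1/23)))*(-19) = (2 + 9 + 2*(16/23))*(-19) = (2 + 9 + 32/23)*(-19) = (285/23)*(-19) = -5415/23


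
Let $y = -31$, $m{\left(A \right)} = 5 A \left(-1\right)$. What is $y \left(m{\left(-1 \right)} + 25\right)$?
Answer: $-930$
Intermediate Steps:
$m{\left(A \right)} = - 5 A$
$y \left(m{\left(-1 \right)} + 25\right) = - 31 \left(\left(-5\right) \left(-1\right) + 25\right) = - 31 \left(5 + 25\right) = \left(-31\right) 30 = -930$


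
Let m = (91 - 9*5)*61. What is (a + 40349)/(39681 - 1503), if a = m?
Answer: 685/606 ≈ 1.1304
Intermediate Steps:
m = 2806 (m = (91 - 45)*61 = 46*61 = 2806)
a = 2806
(a + 40349)/(39681 - 1503) = (2806 + 40349)/(39681 - 1503) = 43155/38178 = 43155*(1/38178) = 685/606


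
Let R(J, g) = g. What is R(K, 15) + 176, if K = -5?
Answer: 191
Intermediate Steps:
R(K, 15) + 176 = 15 + 176 = 191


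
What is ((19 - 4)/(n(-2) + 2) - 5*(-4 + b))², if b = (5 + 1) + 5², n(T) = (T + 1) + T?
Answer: 22500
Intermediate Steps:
n(T) = 1 + 2*T (n(T) = (1 + T) + T = 1 + 2*T)
b = 31 (b = 6 + 25 = 31)
((19 - 4)/(n(-2) + 2) - 5*(-4 + b))² = ((19 - 4)/((1 + 2*(-2)) + 2) - 5*(-4 + 31))² = (15/((1 - 4) + 2) - 5*27)² = (15/(-3 + 2) - 135)² = (15/(-1) - 135)² = (15*(-1) - 135)² = (-15 - 135)² = (-150)² = 22500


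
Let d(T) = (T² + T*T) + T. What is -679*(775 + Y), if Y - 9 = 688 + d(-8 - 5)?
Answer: -1220163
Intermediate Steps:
d(T) = T + 2*T² (d(T) = (T² + T²) + T = 2*T² + T = T + 2*T²)
Y = 1022 (Y = 9 + (688 + (-8 - 5)*(1 + 2*(-8 - 5))) = 9 + (688 - 13*(1 + 2*(-13))) = 9 + (688 - 13*(1 - 26)) = 9 + (688 - 13*(-25)) = 9 + (688 + 325) = 9 + 1013 = 1022)
-679*(775 + Y) = -679*(775 + 1022) = -679*1797 = -1220163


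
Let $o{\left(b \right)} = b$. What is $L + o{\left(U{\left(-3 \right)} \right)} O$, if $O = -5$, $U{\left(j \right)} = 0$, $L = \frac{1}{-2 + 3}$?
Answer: $1$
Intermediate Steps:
$L = 1$ ($L = 1^{-1} = 1$)
$L + o{\left(U{\left(-3 \right)} \right)} O = 1 + 0 \left(-5\right) = 1 + 0 = 1$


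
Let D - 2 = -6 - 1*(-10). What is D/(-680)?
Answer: -3/340 ≈ -0.0088235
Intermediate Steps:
D = 6 (D = 2 + (-6 - 1*(-10)) = 2 + (-6 + 10) = 2 + 4 = 6)
D/(-680) = 6/(-680) = 6*(-1/680) = -3/340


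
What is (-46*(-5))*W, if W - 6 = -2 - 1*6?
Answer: -460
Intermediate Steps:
W = -2 (W = 6 + (-2 - 1*6) = 6 + (-2 - 6) = 6 - 8 = -2)
(-46*(-5))*W = -46*(-5)*(-2) = 230*(-2) = -460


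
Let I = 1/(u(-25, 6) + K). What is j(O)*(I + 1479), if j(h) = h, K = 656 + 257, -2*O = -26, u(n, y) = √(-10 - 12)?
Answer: 1457042366/75781 - 13*I*√22/833591 ≈ 19227.0 - 7.3148e-5*I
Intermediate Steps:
u(n, y) = I*√22 (u(n, y) = √(-22) = I*√22)
O = 13 (O = -½*(-26) = 13)
K = 913
I = 1/(913 + I*√22) (I = 1/(I*√22 + 913) = 1/(913 + I*√22) ≈ 0.0010953 - 5.627e-6*I)
j(O)*(I + 1479) = 13*((83/75781 - I*√22/833591) + 1479) = 13*(112080182/75781 - I*√22/833591) = 1457042366/75781 - 13*I*√22/833591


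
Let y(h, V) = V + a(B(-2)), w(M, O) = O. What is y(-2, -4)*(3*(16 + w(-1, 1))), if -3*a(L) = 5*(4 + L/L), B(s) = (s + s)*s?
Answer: -629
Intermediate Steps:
B(s) = 2*s² (B(s) = (2*s)*s = 2*s²)
a(L) = -25/3 (a(L) = -5*(4 + L/L)/3 = -5*(4 + 1)/3 = -5*5/3 = -⅓*25 = -25/3)
y(h, V) = -25/3 + V (y(h, V) = V - 25/3 = -25/3 + V)
y(-2, -4)*(3*(16 + w(-1, 1))) = (-25/3 - 4)*(3*(16 + 1)) = -37*17 = -37/3*51 = -629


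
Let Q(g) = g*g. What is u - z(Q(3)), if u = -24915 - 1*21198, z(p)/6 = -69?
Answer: -45699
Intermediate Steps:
Q(g) = g²
z(p) = -414 (z(p) = 6*(-69) = -414)
u = -46113 (u = -24915 - 21198 = -46113)
u - z(Q(3)) = -46113 - 1*(-414) = -46113 + 414 = -45699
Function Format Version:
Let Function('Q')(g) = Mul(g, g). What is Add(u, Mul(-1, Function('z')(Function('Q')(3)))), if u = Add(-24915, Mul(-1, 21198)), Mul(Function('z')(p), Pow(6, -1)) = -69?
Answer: -45699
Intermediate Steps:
Function('Q')(g) = Pow(g, 2)
Function('z')(p) = -414 (Function('z')(p) = Mul(6, -69) = -414)
u = -46113 (u = Add(-24915, -21198) = -46113)
Add(u, Mul(-1, Function('z')(Function('Q')(3)))) = Add(-46113, Mul(-1, -414)) = Add(-46113, 414) = -45699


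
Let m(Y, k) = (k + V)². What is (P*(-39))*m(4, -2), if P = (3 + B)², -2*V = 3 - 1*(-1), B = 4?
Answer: -30576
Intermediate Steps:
V = -2 (V = -(3 - 1*(-1))/2 = -(3 + 1)/2 = -½*4 = -2)
m(Y, k) = (-2 + k)² (m(Y, k) = (k - 2)² = (-2 + k)²)
P = 49 (P = (3 + 4)² = 7² = 49)
(P*(-39))*m(4, -2) = (49*(-39))*(-2 - 2)² = -1911*(-4)² = -1911*16 = -30576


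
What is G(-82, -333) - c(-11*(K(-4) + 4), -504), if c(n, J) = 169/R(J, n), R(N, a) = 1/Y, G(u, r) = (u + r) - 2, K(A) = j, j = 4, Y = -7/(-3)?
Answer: -2434/3 ≈ -811.33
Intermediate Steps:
Y = 7/3 (Y = -7*(-1/3) = 7/3 ≈ 2.3333)
K(A) = 4
G(u, r) = -2 + r + u (G(u, r) = (r + u) - 2 = -2 + r + u)
R(N, a) = 3/7 (R(N, a) = 1/(7/3) = 3/7)
c(n, J) = 1183/3 (c(n, J) = 169/(3/7) = 169*(7/3) = 1183/3)
G(-82, -333) - c(-11*(K(-4) + 4), -504) = (-2 - 333 - 82) - 1*1183/3 = -417 - 1183/3 = -2434/3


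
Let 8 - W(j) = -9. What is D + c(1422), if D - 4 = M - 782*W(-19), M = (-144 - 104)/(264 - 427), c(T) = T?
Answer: -1934236/163 ≈ -11866.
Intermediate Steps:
W(j) = 17 (W(j) = 8 - 1*(-9) = 8 + 9 = 17)
M = 248/163 (M = -248/(-163) = -248*(-1/163) = 248/163 ≈ 1.5215)
D = -2166022/163 (D = 4 + (248/163 - 782*17) = 4 + (248/163 - 13294) = 4 - 2166674/163 = -2166022/163 ≈ -13288.)
D + c(1422) = -2166022/163 + 1422 = -1934236/163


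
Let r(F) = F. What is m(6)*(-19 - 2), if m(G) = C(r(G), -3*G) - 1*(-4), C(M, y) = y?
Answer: 294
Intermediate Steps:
m(G) = 4 - 3*G (m(G) = -3*G - 1*(-4) = -3*G + 4 = 4 - 3*G)
m(6)*(-19 - 2) = (4 - 3*6)*(-19 - 2) = (4 - 18)*(-21) = -14*(-21) = 294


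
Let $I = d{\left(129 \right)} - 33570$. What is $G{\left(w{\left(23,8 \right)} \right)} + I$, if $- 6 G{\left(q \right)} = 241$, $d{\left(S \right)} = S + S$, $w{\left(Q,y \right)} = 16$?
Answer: $- \frac{200113}{6} \approx -33352.0$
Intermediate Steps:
$d{\left(S \right)} = 2 S$
$G{\left(q \right)} = - \frac{241}{6}$ ($G{\left(q \right)} = \left(- \frac{1}{6}\right) 241 = - \frac{241}{6}$)
$I = -33312$ ($I = 2 \cdot 129 - 33570 = 258 - 33570 = -33312$)
$G{\left(w{\left(23,8 \right)} \right)} + I = - \frac{241}{6} - 33312 = - \frac{200113}{6}$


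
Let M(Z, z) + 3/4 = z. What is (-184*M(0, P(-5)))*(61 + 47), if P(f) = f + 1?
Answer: 94392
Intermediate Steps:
P(f) = 1 + f
M(Z, z) = -¾ + z
(-184*M(0, P(-5)))*(61 + 47) = (-184*(-¾ + (1 - 5)))*(61 + 47) = -184*(-¾ - 4)*108 = -184*(-19/4)*108 = 874*108 = 94392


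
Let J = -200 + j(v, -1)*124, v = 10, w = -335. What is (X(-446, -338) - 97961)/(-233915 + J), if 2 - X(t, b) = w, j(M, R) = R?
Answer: 97624/234239 ≈ 0.41677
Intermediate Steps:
J = -324 (J = -200 - 1*124 = -200 - 124 = -324)
X(t, b) = 337 (X(t, b) = 2 - 1*(-335) = 2 + 335 = 337)
(X(-446, -338) - 97961)/(-233915 + J) = (337 - 97961)/(-233915 - 324) = -97624/(-234239) = -97624*(-1/234239) = 97624/234239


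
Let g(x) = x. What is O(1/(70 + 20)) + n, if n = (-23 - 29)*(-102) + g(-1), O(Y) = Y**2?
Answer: 42954301/8100 ≈ 5303.0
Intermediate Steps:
n = 5303 (n = (-23 - 29)*(-102) - 1 = -52*(-102) - 1 = 5304 - 1 = 5303)
O(1/(70 + 20)) + n = (1/(70 + 20))**2 + 5303 = (1/90)**2 + 5303 = 1/8100 + 5303 = 42954301/8100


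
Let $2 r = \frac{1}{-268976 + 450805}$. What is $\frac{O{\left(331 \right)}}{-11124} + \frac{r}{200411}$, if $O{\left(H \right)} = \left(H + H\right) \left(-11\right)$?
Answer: $\frac{66339987995830}{101341118710539} \approx 0.65462$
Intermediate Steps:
$O{\left(H \right)} = - 22 H$ ($O{\left(H \right)} = 2 H \left(-11\right) = - 22 H$)
$r = \frac{1}{363658}$ ($r = \frac{1}{2 \left(-268976 + 450805\right)} = \frac{1}{2 \cdot 181829} = \frac{1}{2} \cdot \frac{1}{181829} = \frac{1}{363658} \approx 2.7498 \cdot 10^{-6}$)
$\frac{O{\left(331 \right)}}{-11124} + \frac{r}{200411} = \frac{\left(-22\right) 331}{-11124} + \frac{1}{363658 \cdot 200411} = \left(-7282\right) \left(- \frac{1}{11124}\right) + \frac{1}{363658} \cdot \frac{1}{200411} = \frac{3641}{5562} + \frac{1}{72881063438} = \frac{66339987995830}{101341118710539}$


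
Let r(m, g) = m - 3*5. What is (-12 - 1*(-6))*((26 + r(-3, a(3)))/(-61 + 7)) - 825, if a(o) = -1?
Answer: -7417/9 ≈ -824.11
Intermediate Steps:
r(m, g) = -15 + m (r(m, g) = m - 15 = -15 + m)
(-12 - 1*(-6))*((26 + r(-3, a(3)))/(-61 + 7)) - 825 = (-12 - 1*(-6))*((26 + (-15 - 3))/(-61 + 7)) - 825 = (-12 + 6)*((26 - 18)/(-54)) - 825 = -48*(-1)/54 - 825 = -6*(-4/27) - 825 = 8/9 - 825 = -7417/9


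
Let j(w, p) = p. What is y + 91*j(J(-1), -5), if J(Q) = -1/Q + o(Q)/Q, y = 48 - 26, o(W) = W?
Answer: -433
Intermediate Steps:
y = 22
J(Q) = 1 - 1/Q (J(Q) = -1/Q + Q/Q = -1/Q + 1 = 1 - 1/Q)
y + 91*j(J(-1), -5) = 22 + 91*(-5) = 22 - 455 = -433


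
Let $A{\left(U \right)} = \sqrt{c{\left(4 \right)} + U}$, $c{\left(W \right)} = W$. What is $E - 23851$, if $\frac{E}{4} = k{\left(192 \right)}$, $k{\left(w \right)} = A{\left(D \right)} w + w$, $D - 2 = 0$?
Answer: $-23083 + 768 \sqrt{6} \approx -21202.0$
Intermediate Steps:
$D = 2$ ($D = 2 + 0 = 2$)
$A{\left(U \right)} = \sqrt{4 + U}$
$k{\left(w \right)} = w + w \sqrt{6}$ ($k{\left(w \right)} = \sqrt{4 + 2} w + w = \sqrt{6} w + w = w \sqrt{6} + w = w + w \sqrt{6}$)
$E = 768 + 768 \sqrt{6}$ ($E = 4 \cdot 192 \left(1 + \sqrt{6}\right) = 4 \left(192 + 192 \sqrt{6}\right) = 768 + 768 \sqrt{6} \approx 2649.2$)
$E - 23851 = \left(768 + 768 \sqrt{6}\right) - 23851 = -23083 + 768 \sqrt{6}$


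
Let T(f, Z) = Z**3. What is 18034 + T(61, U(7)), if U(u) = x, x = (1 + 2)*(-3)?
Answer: 17305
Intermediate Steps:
x = -9 (x = 3*(-3) = -9)
U(u) = -9
18034 + T(61, U(7)) = 18034 + (-9)**3 = 18034 - 729 = 17305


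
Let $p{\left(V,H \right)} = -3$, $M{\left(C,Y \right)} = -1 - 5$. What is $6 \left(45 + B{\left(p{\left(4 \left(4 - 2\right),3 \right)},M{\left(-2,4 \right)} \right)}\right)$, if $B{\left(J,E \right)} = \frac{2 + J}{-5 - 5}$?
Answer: $\frac{1353}{5} \approx 270.6$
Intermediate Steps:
$M{\left(C,Y \right)} = -6$ ($M{\left(C,Y \right)} = -1 - 5 = -6$)
$B{\left(J,E \right)} = - \frac{1}{5} - \frac{J}{10}$ ($B{\left(J,E \right)} = \frac{2 + J}{-10} = \left(2 + J\right) \left(- \frac{1}{10}\right) = - \frac{1}{5} - \frac{J}{10}$)
$6 \left(45 + B{\left(p{\left(4 \left(4 - 2\right),3 \right)},M{\left(-2,4 \right)} \right)}\right) = 6 \left(45 - - \frac{1}{10}\right) = 6 \left(45 + \left(- \frac{1}{5} + \frac{3}{10}\right)\right) = 6 \left(45 + \frac{1}{10}\right) = 6 \cdot \frac{451}{10} = \frac{1353}{5}$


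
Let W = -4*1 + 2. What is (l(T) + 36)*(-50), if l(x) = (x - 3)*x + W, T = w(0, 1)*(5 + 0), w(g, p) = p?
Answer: -2200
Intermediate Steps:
W = -2 (W = -4 + 2 = -2)
T = 5 (T = 1*(5 + 0) = 1*5 = 5)
l(x) = -2 + x*(-3 + x) (l(x) = (x - 3)*x - 2 = (-3 + x)*x - 2 = x*(-3 + x) - 2 = -2 + x*(-3 + x))
(l(T) + 36)*(-50) = ((-2 + 5² - 3*5) + 36)*(-50) = ((-2 + 25 - 15) + 36)*(-50) = (8 + 36)*(-50) = 44*(-50) = -2200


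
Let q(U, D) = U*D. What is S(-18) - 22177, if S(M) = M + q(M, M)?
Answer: -21871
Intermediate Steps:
q(U, D) = D*U
S(M) = M + M² (S(M) = M + M*M = M + M²)
S(-18) - 22177 = -18*(1 - 18) - 22177 = -18*(-17) - 22177 = 306 - 22177 = -21871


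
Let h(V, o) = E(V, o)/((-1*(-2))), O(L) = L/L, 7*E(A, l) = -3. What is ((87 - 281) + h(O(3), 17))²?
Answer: 7392961/196 ≈ 37719.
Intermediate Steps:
E(A, l) = -3/7 (E(A, l) = (⅐)*(-3) = -3/7)
O(L) = 1
h(V, o) = -3/14 (h(V, o) = -3/(7*((-1*(-2)))) = -3/7/2 = -3/7*½ = -3/14)
((87 - 281) + h(O(3), 17))² = ((87 - 281) - 3/14)² = (-194 - 3/14)² = (-2719/14)² = 7392961/196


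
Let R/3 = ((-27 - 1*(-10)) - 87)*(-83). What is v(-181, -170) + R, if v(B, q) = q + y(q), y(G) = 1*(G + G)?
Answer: 25386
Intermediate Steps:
y(G) = 2*G (y(G) = 1*(2*G) = 2*G)
v(B, q) = 3*q (v(B, q) = q + 2*q = 3*q)
R = 25896 (R = 3*(((-27 - 1*(-10)) - 87)*(-83)) = 3*(((-27 + 10) - 87)*(-83)) = 3*((-17 - 87)*(-83)) = 3*(-104*(-83)) = 3*8632 = 25896)
v(-181, -170) + R = 3*(-170) + 25896 = -510 + 25896 = 25386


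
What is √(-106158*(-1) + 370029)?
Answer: √476187 ≈ 690.06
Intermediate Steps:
√(-106158*(-1) + 370029) = √(106158 + 370029) = √476187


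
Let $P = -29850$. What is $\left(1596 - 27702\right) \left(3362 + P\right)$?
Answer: $691495728$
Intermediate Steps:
$\left(1596 - 27702\right) \left(3362 + P\right) = \left(1596 - 27702\right) \left(3362 - 29850\right) = \left(-26106\right) \left(-26488\right) = 691495728$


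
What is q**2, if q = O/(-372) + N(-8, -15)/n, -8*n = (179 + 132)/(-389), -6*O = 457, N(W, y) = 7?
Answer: 2377929158920225/481846999104 ≈ 4935.0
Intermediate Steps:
O = -457/6 (O = -1/6*457 = -457/6 ≈ -76.167)
n = 311/3112 (n = -(179 + 132)/(8*(-389)) = -311*(-1)/(8*389) = -1/8*(-311/389) = 311/3112 ≈ 0.099936)
q = 48764015/694152 (q = -457/6/(-372) + 7/(311/3112) = -457/6*(-1/372) + 7*(3112/311) = 457/2232 + 21784/311 = 48764015/694152 ≈ 70.250)
q**2 = (48764015/694152)**2 = 2377929158920225/481846999104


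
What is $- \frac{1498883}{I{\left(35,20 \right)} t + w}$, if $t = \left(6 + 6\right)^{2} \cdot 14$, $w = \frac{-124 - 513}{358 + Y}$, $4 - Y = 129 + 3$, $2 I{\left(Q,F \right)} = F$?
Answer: $- \frac{344743090}{4636163} \approx -74.36$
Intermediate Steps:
$I{\left(Q,F \right)} = \frac{F}{2}$
$Y = -128$ ($Y = 4 - \left(129 + 3\right) = 4 - 132 = -128$)
$w = - \frac{637}{230}$ ($w = \frac{-124 - 513}{358 - 128} = - \frac{637}{230} \approx -2.7696$)
$t = 2016$ ($t = 12^{2} \cdot 14 = 144 \cdot 14 = 2016$)
$- \frac{1498883}{I{\left(35,20 \right)} t + w} = - \frac{1498883}{\frac{1}{2} \cdot 20 \cdot 2016 - \frac{637}{230}} = - \frac{1498883}{10 \cdot 2016 - \frac{637}{230}} = - \frac{1498883}{20160 - \frac{637}{230}} = - \frac{1498883}{\frac{4636163}{230}} = \left(-1498883\right) \frac{230}{4636163} = - \frac{344743090}{4636163}$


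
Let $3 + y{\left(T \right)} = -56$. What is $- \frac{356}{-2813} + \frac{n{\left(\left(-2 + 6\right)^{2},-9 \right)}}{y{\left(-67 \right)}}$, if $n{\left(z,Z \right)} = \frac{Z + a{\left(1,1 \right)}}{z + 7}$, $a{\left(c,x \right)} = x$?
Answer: $\frac{505596}{3817241} \approx 0.13245$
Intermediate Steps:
$y{\left(T \right)} = -59$ ($y{\left(T \right)} = -3 - 56 = -59$)
$n{\left(z,Z \right)} = \frac{1 + Z}{7 + z}$ ($n{\left(z,Z \right)} = \frac{Z + 1}{z + 7} = \frac{1 + Z}{7 + z}$)
$- \frac{356}{-2813} + \frac{n{\left(\left(-2 + 6\right)^{2},-9 \right)}}{y{\left(-67 \right)}} = - \frac{356}{-2813} + \frac{\frac{1}{7 + \left(-2 + 6\right)^{2}} \left(1 - 9\right)}{-59} = \left(-356\right) \left(- \frac{1}{2813}\right) + \frac{1}{7 + 4^{2}} \left(-8\right) \left(- \frac{1}{59}\right) = \frac{356}{2813} + \frac{1}{7 + 16} \left(-8\right) \left(- \frac{1}{59}\right) = \frac{356}{2813} + \frac{1}{23} \left(-8\right) \left(- \frac{1}{59}\right) = \frac{356}{2813} - - \frac{8}{1357} = \frac{356}{2813} + \frac{8}{1357} = \frac{505596}{3817241}$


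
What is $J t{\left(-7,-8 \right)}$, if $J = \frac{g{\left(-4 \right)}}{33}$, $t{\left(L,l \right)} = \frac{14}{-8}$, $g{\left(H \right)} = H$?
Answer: $\frac{7}{33} \approx 0.21212$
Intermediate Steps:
$t{\left(L,l \right)} = - \frac{7}{4}$ ($t{\left(L,l \right)} = 14 \left(- \frac{1}{8}\right) = - \frac{7}{4}$)
$J = - \frac{4}{33} \approx -0.12121$
$J t{\left(-7,-8 \right)} = \left(- \frac{4}{33}\right) \left(- \frac{7}{4}\right) = \frac{7}{33}$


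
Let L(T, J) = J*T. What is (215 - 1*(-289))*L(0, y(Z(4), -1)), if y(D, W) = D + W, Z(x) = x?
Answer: 0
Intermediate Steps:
(215 - 1*(-289))*L(0, y(Z(4), -1)) = (215 - 1*(-289))*((4 - 1)*0) = (215 + 289)*(3*0) = 504*0 = 0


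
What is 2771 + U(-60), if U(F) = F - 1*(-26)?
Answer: 2737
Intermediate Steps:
U(F) = 26 + F (U(F) = F + 26 = 26 + F)
2771 + U(-60) = 2771 + (26 - 60) = 2771 - 34 = 2737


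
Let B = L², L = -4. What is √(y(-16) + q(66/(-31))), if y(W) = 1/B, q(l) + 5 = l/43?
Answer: I*√141781879/5332 ≈ 2.2332*I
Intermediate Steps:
q(l) = -5 + l/43
B = 16 (B = (-4)² = 16)
y(W) = 1/16
√(y(-16) + q(66/(-31))) = √(1/16 + (-5 + (66/(-31))/43)) = √(1/16 + (-5 + (66*(-1/31))/43)) = √(1/16 + (-5 + (1/43)*(-66/31))) = √(1/16 + (-5 - 66/1333)) = √(1/16 - 6731/1333) = √(-106363/21328) = I*√141781879/5332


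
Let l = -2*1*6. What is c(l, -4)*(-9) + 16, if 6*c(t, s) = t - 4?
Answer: 40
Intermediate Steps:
l = -12 (l = -2*6 = -12)
c(t, s) = -⅔ + t/6 (c(t, s) = (t - 4)/6 = (-4 + t)/6 = -⅔ + t/6)
c(l, -4)*(-9) + 16 = (-⅔ + (⅙)*(-12))*(-9) + 16 = (-⅔ - 2)*(-9) + 16 = -8/3*(-9) + 16 = 24 + 16 = 40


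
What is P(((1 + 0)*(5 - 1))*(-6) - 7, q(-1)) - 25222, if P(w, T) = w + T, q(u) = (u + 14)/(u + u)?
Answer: -50519/2 ≈ -25260.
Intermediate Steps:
q(u) = (14 + u)/(2*u) (q(u) = (14 + u)/((2*u)) = (14 + u)*(1/(2*u)) = (14 + u)/(2*u))
P(w, T) = T + w
P(((1 + 0)*(5 - 1))*(-6) - 7, q(-1)) - 25222 = ((1/2)*(14 - 1)/(-1) + (((1 + 0)*(5 - 1))*(-6) - 7)) - 25222 = ((1/2)*(-1)*13 + ((1*4)*(-6) - 7)) - 25222 = (-13/2 + (4*(-6) - 7)) - 25222 = (-13/2 + (-24 - 7)) - 25222 = (-13/2 - 31) - 25222 = -75/2 - 25222 = -50519/2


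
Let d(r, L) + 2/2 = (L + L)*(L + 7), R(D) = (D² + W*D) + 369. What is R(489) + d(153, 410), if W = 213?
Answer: 685586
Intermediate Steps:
R(D) = 369 + D² + 213*D (R(D) = (D² + 213*D) + 369 = 369 + D² + 213*D)
d(r, L) = -1 + 2*L*(7 + L) (d(r, L) = -1 + (L + L)*(L + 7) = -1 + (2*L)*(7 + L) = -1 + 2*L*(7 + L))
R(489) + d(153, 410) = (369 + 489² + 213*489) + (-1 + 2*410² + 14*410) = (369 + 239121 + 104157) + (-1 + 2*168100 + 5740) = 343647 + (-1 + 336200 + 5740) = 343647 + 341939 = 685586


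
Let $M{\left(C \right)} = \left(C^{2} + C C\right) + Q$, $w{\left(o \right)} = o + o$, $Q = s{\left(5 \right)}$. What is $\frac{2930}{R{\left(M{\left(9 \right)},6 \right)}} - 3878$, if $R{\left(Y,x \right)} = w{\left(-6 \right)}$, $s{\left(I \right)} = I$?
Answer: $- \frac{24733}{6} \approx -4122.2$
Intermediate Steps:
$Q = 5$
$w{\left(o \right)} = 2 o$
$M{\left(C \right)} = 5 + 2 C^{2}$ ($M{\left(C \right)} = \left(C^{2} + C C\right) + 5 = \left(C^{2} + C^{2}\right) + 5 = 2 C^{2} + 5 = 5 + 2 C^{2}$)
$R{\left(Y,x \right)} = -12$ ($R{\left(Y,x \right)} = 2 \left(-6\right) = -12$)
$\frac{2930}{R{\left(M{\left(9 \right)},6 \right)}} - 3878 = \frac{2930}{-12} - 3878 = 2930 \left(- \frac{1}{12}\right) - 3878 = - \frac{1465}{6} - 3878 = - \frac{24733}{6}$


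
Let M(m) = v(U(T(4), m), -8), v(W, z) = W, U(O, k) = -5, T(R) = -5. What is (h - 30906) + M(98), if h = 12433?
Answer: -18478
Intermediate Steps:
M(m) = -5
(h - 30906) + M(98) = (12433 - 30906) - 5 = -18473 - 5 = -18478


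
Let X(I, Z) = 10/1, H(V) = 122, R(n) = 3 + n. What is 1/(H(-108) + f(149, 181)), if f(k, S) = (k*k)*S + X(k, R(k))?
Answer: 1/4018513 ≈ 2.4885e-7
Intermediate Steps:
X(I, Z) = 10 (X(I, Z) = 10*1 = 10)
f(k, S) = 10 + S*k² (f(k, S) = (k*k)*S + 10 = k²*S + 10 = S*k² + 10 = 10 + S*k²)
1/(H(-108) + f(149, 181)) = 1/(122 + (10 + 181*149²)) = 1/(122 + (10 + 181*22201)) = 1/(122 + (10 + 4018381)) = 1/(122 + 4018391) = 1/4018513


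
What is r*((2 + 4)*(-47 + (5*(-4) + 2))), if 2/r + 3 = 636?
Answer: -260/211 ≈ -1.2322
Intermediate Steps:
r = 2/633 (r = 2/(-3 + 636) = 2/633 ≈ 0.0031596)
r*((2 + 4)*(-47 + (5*(-4) + 2))) = 2*((2 + 4)*(-47 + (5*(-4) + 2)))/633 = 2*(6*(-47 + (-20 + 2)))/633 = 2*(6*(-47 - 18))/633 = 2*(6*(-65))/633 = (2/633)*(-390) = -260/211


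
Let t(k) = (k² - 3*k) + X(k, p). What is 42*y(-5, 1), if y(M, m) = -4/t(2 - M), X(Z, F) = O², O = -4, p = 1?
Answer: -42/11 ≈ -3.8182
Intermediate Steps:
X(Z, F) = 16 (X(Z, F) = (-4)² = 16)
t(k) = 16 + k² - 3*k (t(k) = (k² - 3*k) + 16 = 16 + k² - 3*k)
y(M, m) = -4/(10 + (2 - M)² + 3*M) (y(M, m) = -4/(16 + (2 - M)² - 3*(2 - M)) = -4/(16 + (2 - M)² + (-6 + 3*M)) = -4/(10 + (2 - M)² + 3*M))
42*y(-5, 1) = 42*(-4/(14 + (-5)² - 1*(-5))) = 42*(-4/(14 + 25 + 5)) = 42*(-4/44) = 42*(-4*1/44) = 42*(-1/11) = -42/11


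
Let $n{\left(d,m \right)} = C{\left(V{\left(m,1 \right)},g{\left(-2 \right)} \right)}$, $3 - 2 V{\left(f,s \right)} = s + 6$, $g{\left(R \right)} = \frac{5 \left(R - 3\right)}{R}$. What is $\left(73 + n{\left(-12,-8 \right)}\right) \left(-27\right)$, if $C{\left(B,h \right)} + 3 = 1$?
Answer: $-1917$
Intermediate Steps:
$g{\left(R \right)} = \frac{-15 + 5 R}{R}$ ($g{\left(R \right)} = \frac{5 \left(-3 + R\right)}{R} = \frac{-15 + 5 R}{R}$)
$V{\left(f,s \right)} = - \frac{3}{2} - \frac{s}{2}$ ($V{\left(f,s \right)} = \frac{3}{2} - \frac{s + 6}{2} = \frac{3}{2} - \frac{6 + s}{2} = \frac{3}{2} - \left(3 + \frac{s}{2}\right) = - \frac{3}{2} - \frac{s}{2}$)
$C{\left(B,h \right)} = -2$ ($C{\left(B,h \right)} = -3 + 1 = -2$)
$n{\left(d,m \right)} = -2$
$\left(73 + n{\left(-12,-8 \right)}\right) \left(-27\right) = \left(73 - 2\right) \left(-27\right) = 71 \left(-27\right) = -1917$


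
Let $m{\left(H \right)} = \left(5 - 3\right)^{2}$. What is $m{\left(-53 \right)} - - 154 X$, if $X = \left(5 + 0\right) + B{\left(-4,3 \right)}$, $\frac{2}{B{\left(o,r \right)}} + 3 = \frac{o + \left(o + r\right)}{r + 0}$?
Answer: $708$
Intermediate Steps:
$B{\left(o,r \right)} = \frac{2}{-3 + \frac{r + 2 o}{r}}$ ($B{\left(o,r \right)} = \frac{2}{-3 + \frac{o + \left(o + r\right)}{r + 0}} = \frac{2}{-3 + \frac{r + 2 o}{r}}$)
$X = \frac{32}{7}$ ($X = \left(5 + 0\right) + \frac{3}{-4 - 3} = 5 + \frac{3}{-4 - 3} = 5 + \frac{3}{-7} = 5 + 3 \left(- \frac{1}{7}\right) = 5 - \frac{3}{7} = \frac{32}{7} \approx 4.5714$)
$m{\left(H \right)} = 4$ ($m{\left(H \right)} = 2^{2} = 4$)
$m{\left(-53 \right)} - - 154 X = 4 - \left(-154\right) \frac{32}{7} = 4 - -704 = 4 + 704 = 708$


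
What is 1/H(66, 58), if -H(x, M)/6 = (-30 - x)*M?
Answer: 1/33408 ≈ 2.9933e-5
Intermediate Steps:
H(x, M) = -6*M*(-30 - x) (H(x, M) = -6*(-30 - x)*M = -6*M*(-30 - x))
1/H(66, 58) = 1/(6*58*(30 + 66)) = 1/(6*58*96) = 1/33408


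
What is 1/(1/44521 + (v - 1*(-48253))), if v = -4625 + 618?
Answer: 44521/1969876167 ≈ 2.2601e-5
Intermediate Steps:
v = -4007
1/(1/44521 + (v - 1*(-48253))) = 1/(1/44521 + (-4007 - 1*(-48253))) = 1/(1/44521 + (-4007 + 48253)) = 1/(1/44521 + 44246) = 1/(1969876167/44521) = 44521/1969876167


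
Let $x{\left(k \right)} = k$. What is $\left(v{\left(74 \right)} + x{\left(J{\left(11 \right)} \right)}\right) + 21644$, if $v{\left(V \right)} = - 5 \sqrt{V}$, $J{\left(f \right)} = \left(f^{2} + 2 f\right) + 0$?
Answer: $21787 - 5 \sqrt{74} \approx 21744.0$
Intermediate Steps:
$J{\left(f \right)} = f^{2} + 2 f$
$\left(v{\left(74 \right)} + x{\left(J{\left(11 \right)} \right)}\right) + 21644 = \left(- 5 \sqrt{74} + 11 \left(2 + 11\right)\right) + 21644 = \left(- 5 \sqrt{74} + 11 \cdot 13\right) + 21644 = \left(- 5 \sqrt{74} + 143\right) + 21644 = \left(143 - 5 \sqrt{74}\right) + 21644 = 21787 - 5 \sqrt{74}$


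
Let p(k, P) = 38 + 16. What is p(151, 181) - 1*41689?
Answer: -41635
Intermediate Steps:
p(k, P) = 54
p(151, 181) - 1*41689 = 54 - 1*41689 = 54 - 41689 = -41635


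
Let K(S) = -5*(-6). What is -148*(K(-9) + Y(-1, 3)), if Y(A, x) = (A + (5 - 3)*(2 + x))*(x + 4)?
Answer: -13764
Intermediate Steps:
K(S) = 30
Y(A, x) = (4 + x)*(4 + A + 2*x) (Y(A, x) = (A + 2*(2 + x))*(4 + x) = (A + (4 + 2*x))*(4 + x) = (4 + A + 2*x)*(4 + x) = (4 + x)*(4 + A + 2*x))
-148*(K(-9) + Y(-1, 3)) = -148*(30 + (16 + 2*3**2 + 4*(-1) + 12*3 - 1*3)) = -148*(30 + (16 + 2*9 - 4 + 36 - 3)) = -148*(30 + (16 + 18 - 4 + 36 - 3)) = -148*(30 + 63) = -148*93 = -13764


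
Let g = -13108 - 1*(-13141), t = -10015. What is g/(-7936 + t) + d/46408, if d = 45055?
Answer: 807250841/833070008 ≈ 0.96901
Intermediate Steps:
g = 33 (g = -13108 + 13141 = 33)
g/(-7936 + t) + d/46408 = 33/(-7936 - 10015) + 45055/46408 = 33/(-17951) + 45055*(1/46408) = 33*(-1/17951) + 45055/46408 = -33/17951 + 45055/46408 = 807250841/833070008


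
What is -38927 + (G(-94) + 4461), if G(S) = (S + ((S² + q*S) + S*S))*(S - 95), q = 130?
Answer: -1047128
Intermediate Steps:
G(S) = (-95 + S)*(2*S² + 131*S) (G(S) = (S + ((S² + 130*S) + S*S))*(S - 95) = (S + ((S² + 130*S) + S²))*(-95 + S) = (S + (2*S² + 130*S))*(-95 + S) = (2*S² + 131*S)*(-95 + S) = (-95 + S)*(2*S² + 131*S))
-38927 + (G(-94) + 4461) = -38927 + (-94*(-12445 - 59*(-94) + 2*(-94)²) + 4461) = -38927 + (-94*(-12445 + 5546 + 2*8836) + 4461) = -38927 + (-94*(-12445 + 5546 + 17672) + 4461) = -38927 + (-94*10773 + 4461) = -38927 + (-1012662 + 4461) = -38927 - 1008201 = -1047128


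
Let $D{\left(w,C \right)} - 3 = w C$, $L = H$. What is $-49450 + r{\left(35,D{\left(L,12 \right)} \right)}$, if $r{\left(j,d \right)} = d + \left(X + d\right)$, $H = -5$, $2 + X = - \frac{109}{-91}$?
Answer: $- \frac{4510397}{91} \approx -49565.0$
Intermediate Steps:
$X = - \frac{73}{91}$ ($X = -2 - \frac{109}{-91} = -2 - - \frac{109}{91} = -2 + \frac{109}{91} = - \frac{73}{91} \approx -0.8022$)
$L = -5$
$D{\left(w,C \right)} = 3 + C w$ ($D{\left(w,C \right)} = 3 + w C = 3 + C w$)
$r{\left(j,d \right)} = - \frac{73}{91} + 2 d$ ($r{\left(j,d \right)} = d + \left(- \frac{73}{91} + d\right) = - \frac{73}{91} + 2 d$)
$-49450 + r{\left(35,D{\left(L,12 \right)} \right)} = -49450 + \left(- \frac{73}{91} + 2 \left(3 + 12 \left(-5\right)\right)\right) = -49450 + \left(- \frac{73}{91} + 2 \left(3 - 60\right)\right) = -49450 + \left(- \frac{73}{91} + 2 \left(-57\right)\right) = -49450 - \frac{10447}{91} = - \frac{4510397}{91}$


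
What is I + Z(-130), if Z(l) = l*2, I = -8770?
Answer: -9030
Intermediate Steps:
Z(l) = 2*l
I + Z(-130) = -8770 + 2*(-130) = -8770 - 260 = -9030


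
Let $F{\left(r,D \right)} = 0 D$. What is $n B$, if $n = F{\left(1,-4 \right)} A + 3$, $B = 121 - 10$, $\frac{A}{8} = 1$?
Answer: $333$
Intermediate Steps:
$A = 8$ ($A = 8 \cdot 1 = 8$)
$F{\left(r,D \right)} = 0$
$B = 111$ ($B = 121 - 10 = 111$)
$n = 3$ ($n = 0 \cdot 8 + 3 = 0 + 3 = 3$)
$n B = 3 \cdot 111 = 333$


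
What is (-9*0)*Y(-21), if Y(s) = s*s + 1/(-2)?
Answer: 0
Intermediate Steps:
Y(s) = -½ + s² (Y(s) = s² - ½ = -½ + s²)
(-9*0)*Y(-21) = (-9*0)*(-½ + (-21)²) = 0*(-½ + 441) = 0*(881/2) = 0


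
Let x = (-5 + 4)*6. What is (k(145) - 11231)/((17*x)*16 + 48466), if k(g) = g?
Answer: -5543/23417 ≈ -0.23671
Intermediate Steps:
x = -6 (x = -1*6 = -6)
(k(145) - 11231)/((17*x)*16 + 48466) = (145 - 11231)/((17*(-6))*16 + 48466) = -11086/(-102*16 + 48466) = -11086/(-1632 + 48466) = -11086/46834 = -11086*1/46834 = -5543/23417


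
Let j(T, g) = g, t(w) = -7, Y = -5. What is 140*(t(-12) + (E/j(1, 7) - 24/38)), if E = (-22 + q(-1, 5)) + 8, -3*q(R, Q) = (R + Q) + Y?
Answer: -76480/57 ≈ -1341.8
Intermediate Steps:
q(R, Q) = 5/3 - Q/3 - R/3 (q(R, Q) = -((R + Q) - 5)/3 = -((Q + R) - 5)/3 = -(-5 + Q + R)/3 = 5/3 - Q/3 - R/3)
E = -41/3 (E = (-22 + (5/3 - ⅓*5 - ⅓*(-1))) + 8 = (-22 + (5/3 - 5/3 + ⅓)) + 8 = (-22 + ⅓) + 8 = -65/3 + 8 = -41/3 ≈ -13.667)
140*(t(-12) + (E/j(1, 7) - 24/38)) = 140*(-7 + (-41/3/7 - 24/38)) = 140*(-7 + (-41/3*⅐ - 24*1/38)) = 140*(-7 + (-41/21 - 12/19)) = 140*(-7 - 1031/399) = 140*(-3824/399) = -76480/57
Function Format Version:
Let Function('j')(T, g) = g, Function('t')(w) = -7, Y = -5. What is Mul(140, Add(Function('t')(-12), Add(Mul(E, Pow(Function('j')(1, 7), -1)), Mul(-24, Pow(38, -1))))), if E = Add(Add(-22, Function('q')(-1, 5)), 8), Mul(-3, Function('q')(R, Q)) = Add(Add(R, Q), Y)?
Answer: Rational(-76480, 57) ≈ -1341.8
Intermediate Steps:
Function('q')(R, Q) = Add(Rational(5, 3), Mul(Rational(-1, 3), Q), Mul(Rational(-1, 3), R)) (Function('q')(R, Q) = Mul(Rational(-1, 3), Add(Add(R, Q), -5)) = Mul(Rational(-1, 3), Add(Add(Q, R), -5)) = Mul(Rational(-1, 3), Add(-5, Q, R)) = Add(Rational(5, 3), Mul(Rational(-1, 3), Q), Mul(Rational(-1, 3), R)))
E = Rational(-41, 3) (E = Add(Add(-22, Add(Rational(5, 3), Mul(Rational(-1, 3), 5), Mul(Rational(-1, 3), -1))), 8) = Add(Add(-22, Add(Rational(5, 3), Rational(-5, 3), Rational(1, 3))), 8) = Add(Add(-22, Rational(1, 3)), 8) = Add(Rational(-65, 3), 8) = Rational(-41, 3) ≈ -13.667)
Mul(140, Add(Function('t')(-12), Add(Mul(E, Pow(Function('j')(1, 7), -1)), Mul(-24, Pow(38, -1))))) = Mul(140, Add(-7, Add(Mul(Rational(-41, 3), Pow(7, -1)), Mul(-24, Pow(38, -1))))) = Mul(140, Add(-7, Add(Mul(Rational(-41, 3), Rational(1, 7)), Mul(-24, Rational(1, 38))))) = Mul(140, Add(-7, Add(Rational(-41, 21), Rational(-12, 19)))) = Mul(140, Add(-7, Rational(-1031, 399))) = Mul(140, Rational(-3824, 399)) = Rational(-76480, 57)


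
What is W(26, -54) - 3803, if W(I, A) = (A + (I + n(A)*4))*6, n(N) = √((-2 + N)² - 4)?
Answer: -3971 + 144*√87 ≈ -2627.9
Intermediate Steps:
n(N) = √(-4 + (-2 + N)²)
W(I, A) = 6*A + 6*I + 24*√(A*(-4 + A)) (W(I, A) = (A + (I + √(A*(-4 + A))*4))*6 = (A + (I + 4*√(A*(-4 + A))))*6 = (A + I + 4*√(A*(-4 + A)))*6 = 6*A + 6*I + 24*√(A*(-4 + A)))
W(26, -54) - 3803 = (6*(-54) + 6*26 + 24*√(-54*(-4 - 54))) - 3803 = (-324 + 156 + 24*√(-54*(-58))) - 3803 = (-324 + 156 + 24*√3132) - 3803 = (-324 + 156 + 24*(6*√87)) - 3803 = (-324 + 156 + 144*√87) - 3803 = (-168 + 144*√87) - 3803 = -3971 + 144*√87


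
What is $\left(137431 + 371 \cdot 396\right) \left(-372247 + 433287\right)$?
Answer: $17356540880$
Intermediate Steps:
$\left(137431 + 371 \cdot 396\right) \left(-372247 + 433287\right) = \left(137431 + 146916\right) 61040 = 284347 \cdot 61040 = 17356540880$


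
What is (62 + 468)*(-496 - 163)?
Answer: -349270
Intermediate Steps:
(62 + 468)*(-496 - 163) = 530*(-659) = -349270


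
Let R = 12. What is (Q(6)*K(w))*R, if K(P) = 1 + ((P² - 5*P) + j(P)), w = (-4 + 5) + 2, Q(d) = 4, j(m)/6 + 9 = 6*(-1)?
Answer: -4560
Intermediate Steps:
j(m) = -90 (j(m) = -54 + 6*(6*(-1)) = -54 + 6*(-6) = -54 - 36 = -90)
w = 3 (w = 1 + 2 = 3)
K(P) = -89 + P² - 5*P (K(P) = 1 + ((P² - 5*P) - 90) = 1 + (-90 + P² - 5*P) = -89 + P² - 5*P)
(Q(6)*K(w))*R = (4*(-89 + 3² - 5*3))*12 = (4*(-89 + 9 - 15))*12 = (4*(-95))*12 = -380*12 = -4560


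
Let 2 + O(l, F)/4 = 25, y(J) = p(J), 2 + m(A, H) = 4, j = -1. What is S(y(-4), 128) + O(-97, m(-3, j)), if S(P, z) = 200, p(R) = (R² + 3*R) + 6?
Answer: 292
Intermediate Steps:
m(A, H) = 2 (m(A, H) = -2 + 4 = 2)
p(R) = 6 + R² + 3*R
y(J) = 6 + J² + 3*J
O(l, F) = 92 (O(l, F) = -8 + 4*25 = -8 + 100 = 92)
S(y(-4), 128) + O(-97, m(-3, j)) = 200 + 92 = 292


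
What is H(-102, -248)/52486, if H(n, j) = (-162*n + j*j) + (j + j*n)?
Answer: 51538/26243 ≈ 1.9639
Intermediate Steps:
H(n, j) = j + j² - 162*n + j*n (H(n, j) = (-162*n + j²) + (j + j*n) = (j² - 162*n) + (j + j*n) = j + j² - 162*n + j*n)
H(-102, -248)/52486 = (-248 + (-248)² - 162*(-102) - 248*(-102))/52486 = (-248 + 61504 + 16524 + 25296)*(1/52486) = 103076*(1/52486) = 51538/26243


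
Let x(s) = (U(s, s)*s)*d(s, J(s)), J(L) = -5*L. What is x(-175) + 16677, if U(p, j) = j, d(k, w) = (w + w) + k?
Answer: 48251052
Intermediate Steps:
d(k, w) = k + 2*w (d(k, w) = 2*w + k = k + 2*w)
x(s) = -9*s**3 (x(s) = (s*s)*(s + 2*(-5*s)) = s**2*(s - 10*s) = s**2*(-9*s) = -9*s**3)
x(-175) + 16677 = -9*(-175)**3 + 16677 = -9*(-5359375) + 16677 = 48234375 + 16677 = 48251052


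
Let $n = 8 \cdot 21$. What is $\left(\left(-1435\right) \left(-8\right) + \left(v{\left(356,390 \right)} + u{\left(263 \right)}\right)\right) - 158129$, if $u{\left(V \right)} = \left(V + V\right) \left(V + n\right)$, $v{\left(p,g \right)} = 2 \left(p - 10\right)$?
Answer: $80749$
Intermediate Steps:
$v{\left(p,g \right)} = -20 + 2 p$ ($v{\left(p,g \right)} = 2 \left(-10 + p\right) = -20 + 2 p$)
$n = 168$
$u{\left(V \right)} = 2 V \left(168 + V\right)$ ($u{\left(V \right)} = \left(V + V\right) \left(V + 168\right) = 2 V \left(168 + V\right)$)
$\left(\left(-1435\right) \left(-8\right) + \left(v{\left(356,390 \right)} + u{\left(263 \right)}\right)\right) - 158129 = \left(\left(-1435\right) \left(-8\right) + \left(\left(-20 + 2 \cdot 356\right) + 2 \cdot 263 \left(168 + 263\right)\right)\right) - 158129 = \left(11480 + \left(\left(-20 + 712\right) + 2 \cdot 263 \cdot 431\right)\right) - 158129 = \left(11480 + \left(692 + 226706\right)\right) - 158129 = \left(11480 + 227398\right) - 158129 = 238878 - 158129 = 80749$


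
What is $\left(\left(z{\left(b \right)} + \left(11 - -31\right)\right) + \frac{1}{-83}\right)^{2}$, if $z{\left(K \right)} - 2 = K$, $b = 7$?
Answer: $\frac{17909824}{6889} \approx 2599.8$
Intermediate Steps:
$z{\left(K \right)} = 2 + K$
$\left(\left(z{\left(b \right)} + \left(11 - -31\right)\right) + \frac{1}{-83}\right)^{2} = \left(\left(\left(2 + 7\right) + \left(11 - -31\right)\right) + \frac{1}{-83}\right)^{2} = \left(\left(9 + \left(11 + 31\right)\right) - \frac{1}{83}\right)^{2} = \left(\left(9 + 42\right) - \frac{1}{83}\right)^{2} = \left(51 - \frac{1}{83}\right)^{2} = \left(\frac{4232}{83}\right)^{2} = \frac{17909824}{6889}$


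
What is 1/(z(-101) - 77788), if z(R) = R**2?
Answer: -1/67587 ≈ -1.4796e-5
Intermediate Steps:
1/(z(-101) - 77788) = 1/((-101)**2 - 77788) = 1/(10201 - 77788) = 1/(-67587) = -1/67587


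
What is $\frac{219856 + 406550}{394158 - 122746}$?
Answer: $\frac{313203}{135706} \approx 2.308$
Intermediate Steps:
$\frac{219856 + 406550}{394158 - 122746} = \frac{626406}{271412} = 626406 \cdot \frac{1}{271412} = \frac{313203}{135706}$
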